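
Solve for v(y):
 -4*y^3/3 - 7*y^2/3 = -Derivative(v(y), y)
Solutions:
 v(y) = C1 + y^4/3 + 7*y^3/9


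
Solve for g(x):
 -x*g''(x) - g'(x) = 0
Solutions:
 g(x) = C1 + C2*log(x)


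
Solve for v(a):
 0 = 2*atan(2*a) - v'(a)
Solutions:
 v(a) = C1 + 2*a*atan(2*a) - log(4*a^2 + 1)/2


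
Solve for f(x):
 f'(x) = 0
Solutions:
 f(x) = C1


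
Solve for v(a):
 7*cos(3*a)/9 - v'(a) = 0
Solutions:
 v(a) = C1 + 7*sin(3*a)/27


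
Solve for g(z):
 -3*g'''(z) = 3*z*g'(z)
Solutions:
 g(z) = C1 + Integral(C2*airyai(-z) + C3*airybi(-z), z)


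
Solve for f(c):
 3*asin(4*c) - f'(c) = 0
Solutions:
 f(c) = C1 + 3*c*asin(4*c) + 3*sqrt(1 - 16*c^2)/4


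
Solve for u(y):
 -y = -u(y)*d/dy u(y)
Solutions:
 u(y) = -sqrt(C1 + y^2)
 u(y) = sqrt(C1 + y^2)


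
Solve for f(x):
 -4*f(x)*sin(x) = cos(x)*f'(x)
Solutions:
 f(x) = C1*cos(x)^4


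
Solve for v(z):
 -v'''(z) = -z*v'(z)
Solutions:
 v(z) = C1 + Integral(C2*airyai(z) + C3*airybi(z), z)


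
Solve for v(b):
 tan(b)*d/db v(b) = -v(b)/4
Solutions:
 v(b) = C1/sin(b)^(1/4)


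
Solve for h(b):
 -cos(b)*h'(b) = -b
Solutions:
 h(b) = C1 + Integral(b/cos(b), b)


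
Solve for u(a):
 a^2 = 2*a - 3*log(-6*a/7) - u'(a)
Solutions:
 u(a) = C1 - a^3/3 + a^2 - 3*a*log(-a) + 3*a*(-log(6) + 1 + log(7))


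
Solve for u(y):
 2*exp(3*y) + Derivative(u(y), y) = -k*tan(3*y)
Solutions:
 u(y) = C1 + k*log(cos(3*y))/3 - 2*exp(3*y)/3


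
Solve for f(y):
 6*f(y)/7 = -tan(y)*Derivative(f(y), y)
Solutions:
 f(y) = C1/sin(y)^(6/7)


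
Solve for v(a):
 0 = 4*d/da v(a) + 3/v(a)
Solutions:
 v(a) = -sqrt(C1 - 6*a)/2
 v(a) = sqrt(C1 - 6*a)/2


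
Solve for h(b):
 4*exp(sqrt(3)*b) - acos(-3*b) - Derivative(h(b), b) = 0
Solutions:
 h(b) = C1 - b*acos(-3*b) - sqrt(1 - 9*b^2)/3 + 4*sqrt(3)*exp(sqrt(3)*b)/3


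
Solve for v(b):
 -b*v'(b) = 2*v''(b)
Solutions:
 v(b) = C1 + C2*erf(b/2)


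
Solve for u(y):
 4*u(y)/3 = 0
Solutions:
 u(y) = 0


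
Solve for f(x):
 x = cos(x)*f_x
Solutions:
 f(x) = C1 + Integral(x/cos(x), x)


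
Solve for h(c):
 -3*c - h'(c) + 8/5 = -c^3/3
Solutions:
 h(c) = C1 + c^4/12 - 3*c^2/2 + 8*c/5


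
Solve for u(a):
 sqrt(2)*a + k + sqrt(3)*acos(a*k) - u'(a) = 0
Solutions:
 u(a) = C1 + sqrt(2)*a^2/2 + a*k + sqrt(3)*Piecewise((a*acos(a*k) - sqrt(-a^2*k^2 + 1)/k, Ne(k, 0)), (pi*a/2, True))


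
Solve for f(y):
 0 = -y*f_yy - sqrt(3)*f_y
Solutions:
 f(y) = C1 + C2*y^(1 - sqrt(3))


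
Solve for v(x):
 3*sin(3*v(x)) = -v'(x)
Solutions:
 v(x) = -acos((-C1 - exp(18*x))/(C1 - exp(18*x)))/3 + 2*pi/3
 v(x) = acos((-C1 - exp(18*x))/(C1 - exp(18*x)))/3


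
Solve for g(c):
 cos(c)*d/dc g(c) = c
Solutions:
 g(c) = C1 + Integral(c/cos(c), c)


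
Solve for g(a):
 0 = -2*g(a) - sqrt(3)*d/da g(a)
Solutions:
 g(a) = C1*exp(-2*sqrt(3)*a/3)


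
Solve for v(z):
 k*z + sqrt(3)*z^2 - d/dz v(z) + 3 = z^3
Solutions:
 v(z) = C1 + k*z^2/2 - z^4/4 + sqrt(3)*z^3/3 + 3*z


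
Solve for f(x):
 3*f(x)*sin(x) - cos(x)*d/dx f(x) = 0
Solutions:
 f(x) = C1/cos(x)^3


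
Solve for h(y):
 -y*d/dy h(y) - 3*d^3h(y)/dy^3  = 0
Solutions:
 h(y) = C1 + Integral(C2*airyai(-3^(2/3)*y/3) + C3*airybi(-3^(2/3)*y/3), y)


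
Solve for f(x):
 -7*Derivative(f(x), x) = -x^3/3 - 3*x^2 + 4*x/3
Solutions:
 f(x) = C1 + x^4/84 + x^3/7 - 2*x^2/21


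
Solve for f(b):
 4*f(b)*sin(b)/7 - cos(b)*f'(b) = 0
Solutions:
 f(b) = C1/cos(b)^(4/7)


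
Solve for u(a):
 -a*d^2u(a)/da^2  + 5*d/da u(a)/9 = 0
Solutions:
 u(a) = C1 + C2*a^(14/9)


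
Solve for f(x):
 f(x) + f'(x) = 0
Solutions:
 f(x) = C1*exp(-x)


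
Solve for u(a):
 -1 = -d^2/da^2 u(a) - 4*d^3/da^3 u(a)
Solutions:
 u(a) = C1 + C2*a + C3*exp(-a/4) + a^2/2


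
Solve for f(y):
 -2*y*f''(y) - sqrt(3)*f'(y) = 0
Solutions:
 f(y) = C1 + C2*y^(1 - sqrt(3)/2)


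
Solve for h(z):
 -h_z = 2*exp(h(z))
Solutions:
 h(z) = log(1/(C1 + 2*z))


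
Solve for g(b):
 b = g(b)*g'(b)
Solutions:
 g(b) = -sqrt(C1 + b^2)
 g(b) = sqrt(C1 + b^2)


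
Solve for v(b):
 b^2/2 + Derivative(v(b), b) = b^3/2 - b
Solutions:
 v(b) = C1 + b^4/8 - b^3/6 - b^2/2


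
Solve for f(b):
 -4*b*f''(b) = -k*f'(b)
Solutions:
 f(b) = C1 + b^(re(k)/4 + 1)*(C2*sin(log(b)*Abs(im(k))/4) + C3*cos(log(b)*im(k)/4))


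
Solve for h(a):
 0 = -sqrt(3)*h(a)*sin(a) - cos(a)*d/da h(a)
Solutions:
 h(a) = C1*cos(a)^(sqrt(3))


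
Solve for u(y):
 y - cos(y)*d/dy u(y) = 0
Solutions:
 u(y) = C1 + Integral(y/cos(y), y)


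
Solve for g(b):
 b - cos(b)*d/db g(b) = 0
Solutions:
 g(b) = C1 + Integral(b/cos(b), b)


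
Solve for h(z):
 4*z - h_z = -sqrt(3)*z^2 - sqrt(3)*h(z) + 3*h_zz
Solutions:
 h(z) = C1*exp(z*(-1 + sqrt(1 + 12*sqrt(3)))/6) + C2*exp(-z*(1 + sqrt(1 + 12*sqrt(3)))/6) - z^2 - 2*sqrt(3)*z - 2*sqrt(3) - 2


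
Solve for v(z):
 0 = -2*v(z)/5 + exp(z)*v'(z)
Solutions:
 v(z) = C1*exp(-2*exp(-z)/5)


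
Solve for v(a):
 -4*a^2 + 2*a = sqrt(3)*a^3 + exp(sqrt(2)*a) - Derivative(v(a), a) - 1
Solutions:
 v(a) = C1 + sqrt(3)*a^4/4 + 4*a^3/3 - a^2 - a + sqrt(2)*exp(sqrt(2)*a)/2


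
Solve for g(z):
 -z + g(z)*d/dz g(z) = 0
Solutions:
 g(z) = -sqrt(C1 + z^2)
 g(z) = sqrt(C1 + z^2)


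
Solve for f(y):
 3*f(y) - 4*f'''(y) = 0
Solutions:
 f(y) = C3*exp(6^(1/3)*y/2) + (C1*sin(2^(1/3)*3^(5/6)*y/4) + C2*cos(2^(1/3)*3^(5/6)*y/4))*exp(-6^(1/3)*y/4)


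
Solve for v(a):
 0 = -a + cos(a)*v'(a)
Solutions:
 v(a) = C1 + Integral(a/cos(a), a)


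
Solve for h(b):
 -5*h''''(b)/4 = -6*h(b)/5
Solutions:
 h(b) = C1*exp(-24^(1/4)*sqrt(5)*b/5) + C2*exp(24^(1/4)*sqrt(5)*b/5) + C3*sin(24^(1/4)*sqrt(5)*b/5) + C4*cos(24^(1/4)*sqrt(5)*b/5)


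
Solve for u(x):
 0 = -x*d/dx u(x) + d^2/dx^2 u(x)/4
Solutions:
 u(x) = C1 + C2*erfi(sqrt(2)*x)


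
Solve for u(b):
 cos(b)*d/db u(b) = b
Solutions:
 u(b) = C1 + Integral(b/cos(b), b)


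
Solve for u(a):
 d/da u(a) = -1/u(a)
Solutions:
 u(a) = -sqrt(C1 - 2*a)
 u(a) = sqrt(C1 - 2*a)


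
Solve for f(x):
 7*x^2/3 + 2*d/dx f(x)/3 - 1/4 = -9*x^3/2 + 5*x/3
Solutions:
 f(x) = C1 - 27*x^4/16 - 7*x^3/6 + 5*x^2/4 + 3*x/8


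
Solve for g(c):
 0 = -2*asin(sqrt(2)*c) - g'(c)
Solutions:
 g(c) = C1 - 2*c*asin(sqrt(2)*c) - sqrt(2)*sqrt(1 - 2*c^2)


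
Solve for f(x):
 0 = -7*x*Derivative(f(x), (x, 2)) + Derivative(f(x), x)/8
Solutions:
 f(x) = C1 + C2*x^(57/56)


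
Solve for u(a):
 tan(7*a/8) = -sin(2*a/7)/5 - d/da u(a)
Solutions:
 u(a) = C1 + 8*log(cos(7*a/8))/7 + 7*cos(2*a/7)/10


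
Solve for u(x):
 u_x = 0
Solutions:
 u(x) = C1


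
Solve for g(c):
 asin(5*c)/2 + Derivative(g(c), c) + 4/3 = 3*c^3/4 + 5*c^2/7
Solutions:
 g(c) = C1 + 3*c^4/16 + 5*c^3/21 - c*asin(5*c)/2 - 4*c/3 - sqrt(1 - 25*c^2)/10


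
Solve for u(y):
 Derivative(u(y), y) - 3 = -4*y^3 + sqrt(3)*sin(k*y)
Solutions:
 u(y) = C1 - y^4 + 3*y - sqrt(3)*cos(k*y)/k


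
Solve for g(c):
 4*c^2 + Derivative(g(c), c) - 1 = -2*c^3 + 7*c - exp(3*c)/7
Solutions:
 g(c) = C1 - c^4/2 - 4*c^3/3 + 7*c^2/2 + c - exp(3*c)/21


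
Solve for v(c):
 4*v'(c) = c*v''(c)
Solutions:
 v(c) = C1 + C2*c^5


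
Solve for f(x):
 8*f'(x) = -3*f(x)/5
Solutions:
 f(x) = C1*exp(-3*x/40)


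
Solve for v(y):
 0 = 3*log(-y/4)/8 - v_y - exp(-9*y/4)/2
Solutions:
 v(y) = C1 + 3*y*log(-y)/8 + 3*y*(-2*log(2) - 1)/8 + 2*exp(-9*y/4)/9


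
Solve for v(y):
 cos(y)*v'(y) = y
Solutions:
 v(y) = C1 + Integral(y/cos(y), y)


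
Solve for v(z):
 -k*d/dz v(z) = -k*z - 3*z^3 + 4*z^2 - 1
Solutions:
 v(z) = C1 + z^2/2 + 3*z^4/(4*k) - 4*z^3/(3*k) + z/k


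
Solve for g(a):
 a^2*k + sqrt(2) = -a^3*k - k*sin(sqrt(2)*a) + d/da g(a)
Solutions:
 g(a) = C1 + a^4*k/4 + a^3*k/3 + sqrt(2)*a - sqrt(2)*k*cos(sqrt(2)*a)/2


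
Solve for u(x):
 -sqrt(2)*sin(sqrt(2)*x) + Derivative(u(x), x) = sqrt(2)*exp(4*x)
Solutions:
 u(x) = C1 + sqrt(2)*exp(4*x)/4 - cos(sqrt(2)*x)


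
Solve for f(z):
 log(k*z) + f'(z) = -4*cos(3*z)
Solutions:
 f(z) = C1 - z*log(k*z) + z - 4*sin(3*z)/3


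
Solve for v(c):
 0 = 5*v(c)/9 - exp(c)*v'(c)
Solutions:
 v(c) = C1*exp(-5*exp(-c)/9)


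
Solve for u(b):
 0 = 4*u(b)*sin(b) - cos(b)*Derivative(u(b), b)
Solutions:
 u(b) = C1/cos(b)^4


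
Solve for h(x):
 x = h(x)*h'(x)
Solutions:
 h(x) = -sqrt(C1 + x^2)
 h(x) = sqrt(C1 + x^2)


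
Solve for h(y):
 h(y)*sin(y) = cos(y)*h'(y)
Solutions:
 h(y) = C1/cos(y)


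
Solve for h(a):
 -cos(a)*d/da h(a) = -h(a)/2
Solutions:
 h(a) = C1*(sin(a) + 1)^(1/4)/(sin(a) - 1)^(1/4)


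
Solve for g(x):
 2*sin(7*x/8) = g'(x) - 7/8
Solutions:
 g(x) = C1 + 7*x/8 - 16*cos(7*x/8)/7


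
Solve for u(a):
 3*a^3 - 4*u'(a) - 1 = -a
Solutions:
 u(a) = C1 + 3*a^4/16 + a^2/8 - a/4


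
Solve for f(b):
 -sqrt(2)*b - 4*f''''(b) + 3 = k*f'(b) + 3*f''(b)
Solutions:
 f(b) = C1 + C2*exp(b*(-(k + sqrt(k^2 + 1))^(1/3) + (k + sqrt(k^2 + 1))^(-1/3))/2) + C3*exp(b*((k + sqrt(k^2 + 1))^(1/3)/4 - sqrt(3)*I*(k + sqrt(k^2 + 1))^(1/3)/4 + 1/((-1 + sqrt(3)*I)*(k + sqrt(k^2 + 1))^(1/3)))) + C4*exp(b*((k + sqrt(k^2 + 1))^(1/3)/4 + sqrt(3)*I*(k + sqrt(k^2 + 1))^(1/3)/4 - 1/((1 + sqrt(3)*I)*(k + sqrt(k^2 + 1))^(1/3)))) - sqrt(2)*b^2/(2*k) + 3*b/k + 3*sqrt(2)*b/k^2


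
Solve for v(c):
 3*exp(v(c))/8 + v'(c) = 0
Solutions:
 v(c) = log(1/(C1 + 3*c)) + 3*log(2)


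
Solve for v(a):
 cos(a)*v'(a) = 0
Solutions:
 v(a) = C1


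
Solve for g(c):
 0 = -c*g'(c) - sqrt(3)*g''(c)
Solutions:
 g(c) = C1 + C2*erf(sqrt(2)*3^(3/4)*c/6)


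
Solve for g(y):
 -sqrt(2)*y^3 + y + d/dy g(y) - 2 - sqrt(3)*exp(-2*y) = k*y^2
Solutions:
 g(y) = C1 + k*y^3/3 + sqrt(2)*y^4/4 - y^2/2 + 2*y - sqrt(3)*exp(-2*y)/2


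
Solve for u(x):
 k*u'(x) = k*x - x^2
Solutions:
 u(x) = C1 + x^2/2 - x^3/(3*k)


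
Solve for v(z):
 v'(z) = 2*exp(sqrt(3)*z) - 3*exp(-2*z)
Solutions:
 v(z) = C1 + 2*sqrt(3)*exp(sqrt(3)*z)/3 + 3*exp(-2*z)/2


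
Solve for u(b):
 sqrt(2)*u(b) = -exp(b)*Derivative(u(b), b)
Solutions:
 u(b) = C1*exp(sqrt(2)*exp(-b))


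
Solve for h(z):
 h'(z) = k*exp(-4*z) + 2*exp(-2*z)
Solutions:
 h(z) = C1 - k*exp(-4*z)/4 - exp(-2*z)


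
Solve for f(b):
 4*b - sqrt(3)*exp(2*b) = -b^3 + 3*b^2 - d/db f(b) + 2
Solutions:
 f(b) = C1 - b^4/4 + b^3 - 2*b^2 + 2*b + sqrt(3)*exp(2*b)/2


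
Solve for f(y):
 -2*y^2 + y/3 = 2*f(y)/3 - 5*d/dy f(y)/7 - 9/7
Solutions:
 f(y) = C1*exp(14*y/15) - 3*y^2 - 83*y/14 - 867/196


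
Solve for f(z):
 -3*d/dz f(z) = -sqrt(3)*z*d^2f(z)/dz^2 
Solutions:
 f(z) = C1 + C2*z^(1 + sqrt(3))


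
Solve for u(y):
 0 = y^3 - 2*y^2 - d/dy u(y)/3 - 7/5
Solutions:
 u(y) = C1 + 3*y^4/4 - 2*y^3 - 21*y/5


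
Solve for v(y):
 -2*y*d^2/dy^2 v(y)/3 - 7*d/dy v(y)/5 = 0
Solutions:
 v(y) = C1 + C2/y^(11/10)


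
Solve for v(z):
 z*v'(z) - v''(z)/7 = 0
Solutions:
 v(z) = C1 + C2*erfi(sqrt(14)*z/2)


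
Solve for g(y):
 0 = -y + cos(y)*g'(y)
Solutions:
 g(y) = C1 + Integral(y/cos(y), y)


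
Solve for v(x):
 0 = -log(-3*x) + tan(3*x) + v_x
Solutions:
 v(x) = C1 + x*log(-x) - x + x*log(3) + log(cos(3*x))/3


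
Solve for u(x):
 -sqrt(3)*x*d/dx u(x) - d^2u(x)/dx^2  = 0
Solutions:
 u(x) = C1 + C2*erf(sqrt(2)*3^(1/4)*x/2)


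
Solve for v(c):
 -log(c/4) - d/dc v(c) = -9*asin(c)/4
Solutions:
 v(c) = C1 - c*log(c) + 9*c*asin(c)/4 + c + 2*c*log(2) + 9*sqrt(1 - c^2)/4


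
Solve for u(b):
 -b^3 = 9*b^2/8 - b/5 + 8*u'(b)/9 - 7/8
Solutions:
 u(b) = C1 - 9*b^4/32 - 27*b^3/64 + 9*b^2/80 + 63*b/64


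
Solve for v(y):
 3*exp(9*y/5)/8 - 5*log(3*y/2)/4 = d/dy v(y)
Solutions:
 v(y) = C1 - 5*y*log(y)/4 + 5*y*(-log(3) + log(2) + 1)/4 + 5*exp(9*y/5)/24


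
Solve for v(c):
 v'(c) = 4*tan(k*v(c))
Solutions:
 v(c) = Piecewise((-asin(exp(C1*k + 4*c*k))/k + pi/k, Ne(k, 0)), (nan, True))
 v(c) = Piecewise((asin(exp(C1*k + 4*c*k))/k, Ne(k, 0)), (nan, True))


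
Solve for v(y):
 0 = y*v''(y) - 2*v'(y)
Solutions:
 v(y) = C1 + C2*y^3


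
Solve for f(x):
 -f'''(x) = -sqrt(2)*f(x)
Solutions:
 f(x) = C3*exp(2^(1/6)*x) + (C1*sin(2^(1/6)*sqrt(3)*x/2) + C2*cos(2^(1/6)*sqrt(3)*x/2))*exp(-2^(1/6)*x/2)


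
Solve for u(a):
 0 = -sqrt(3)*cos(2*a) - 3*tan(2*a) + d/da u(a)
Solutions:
 u(a) = C1 - 3*log(cos(2*a))/2 + sqrt(3)*sin(2*a)/2


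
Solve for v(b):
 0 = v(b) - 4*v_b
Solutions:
 v(b) = C1*exp(b/4)


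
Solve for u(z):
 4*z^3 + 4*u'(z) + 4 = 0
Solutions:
 u(z) = C1 - z^4/4 - z


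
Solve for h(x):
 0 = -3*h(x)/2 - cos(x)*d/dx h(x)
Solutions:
 h(x) = C1*(sin(x) - 1)^(3/4)/(sin(x) + 1)^(3/4)


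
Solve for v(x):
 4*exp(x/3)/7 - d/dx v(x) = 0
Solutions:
 v(x) = C1 + 12*exp(x/3)/7


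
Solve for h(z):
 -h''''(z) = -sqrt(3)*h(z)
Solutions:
 h(z) = C1*exp(-3^(1/8)*z) + C2*exp(3^(1/8)*z) + C3*sin(3^(1/8)*z) + C4*cos(3^(1/8)*z)


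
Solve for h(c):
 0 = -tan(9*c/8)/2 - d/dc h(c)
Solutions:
 h(c) = C1 + 4*log(cos(9*c/8))/9


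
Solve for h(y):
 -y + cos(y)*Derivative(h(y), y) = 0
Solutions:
 h(y) = C1 + Integral(y/cos(y), y)


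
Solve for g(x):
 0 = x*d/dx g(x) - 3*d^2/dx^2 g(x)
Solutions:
 g(x) = C1 + C2*erfi(sqrt(6)*x/6)


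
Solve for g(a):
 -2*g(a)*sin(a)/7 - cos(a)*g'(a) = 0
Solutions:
 g(a) = C1*cos(a)^(2/7)


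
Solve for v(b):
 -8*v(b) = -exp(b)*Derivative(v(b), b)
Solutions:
 v(b) = C1*exp(-8*exp(-b))


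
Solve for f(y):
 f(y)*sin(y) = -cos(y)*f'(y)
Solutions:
 f(y) = C1*cos(y)


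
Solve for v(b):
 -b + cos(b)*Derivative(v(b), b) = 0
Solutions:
 v(b) = C1 + Integral(b/cos(b), b)


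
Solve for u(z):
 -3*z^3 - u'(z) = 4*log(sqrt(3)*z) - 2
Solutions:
 u(z) = C1 - 3*z^4/4 - 4*z*log(z) - z*log(9) + 6*z


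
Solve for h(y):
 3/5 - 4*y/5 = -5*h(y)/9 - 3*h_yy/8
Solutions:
 h(y) = C1*sin(2*sqrt(30)*y/9) + C2*cos(2*sqrt(30)*y/9) + 36*y/25 - 27/25


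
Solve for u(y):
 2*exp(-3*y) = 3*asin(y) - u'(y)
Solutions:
 u(y) = C1 + 3*y*asin(y) + 3*sqrt(1 - y^2) + 2*exp(-3*y)/3


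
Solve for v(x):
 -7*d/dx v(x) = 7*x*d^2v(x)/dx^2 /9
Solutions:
 v(x) = C1 + C2/x^8


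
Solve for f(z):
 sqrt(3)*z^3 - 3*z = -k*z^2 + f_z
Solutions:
 f(z) = C1 + k*z^3/3 + sqrt(3)*z^4/4 - 3*z^2/2


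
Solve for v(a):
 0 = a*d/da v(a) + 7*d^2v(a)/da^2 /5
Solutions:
 v(a) = C1 + C2*erf(sqrt(70)*a/14)


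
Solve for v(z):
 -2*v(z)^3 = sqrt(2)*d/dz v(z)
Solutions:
 v(z) = -sqrt(2)*sqrt(-1/(C1 - sqrt(2)*z))/2
 v(z) = sqrt(2)*sqrt(-1/(C1 - sqrt(2)*z))/2


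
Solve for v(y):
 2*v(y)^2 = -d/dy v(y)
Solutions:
 v(y) = 1/(C1 + 2*y)


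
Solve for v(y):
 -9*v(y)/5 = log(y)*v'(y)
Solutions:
 v(y) = C1*exp(-9*li(y)/5)


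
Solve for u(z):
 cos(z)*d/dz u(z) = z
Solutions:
 u(z) = C1 + Integral(z/cos(z), z)


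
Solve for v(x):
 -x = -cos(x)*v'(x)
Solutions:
 v(x) = C1 + Integral(x/cos(x), x)


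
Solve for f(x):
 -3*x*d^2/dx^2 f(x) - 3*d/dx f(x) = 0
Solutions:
 f(x) = C1 + C2*log(x)


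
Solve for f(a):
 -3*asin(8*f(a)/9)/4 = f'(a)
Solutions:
 Integral(1/asin(8*_y/9), (_y, f(a))) = C1 - 3*a/4


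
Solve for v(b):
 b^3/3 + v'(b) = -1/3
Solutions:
 v(b) = C1 - b^4/12 - b/3


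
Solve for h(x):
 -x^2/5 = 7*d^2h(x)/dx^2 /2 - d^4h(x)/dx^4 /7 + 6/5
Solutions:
 h(x) = C1 + C2*x + C3*exp(-7*sqrt(2)*x/2) + C4*exp(7*sqrt(2)*x/2) - x^4/210 - 298*x^2/1715


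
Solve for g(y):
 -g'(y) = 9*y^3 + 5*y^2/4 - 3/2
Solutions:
 g(y) = C1 - 9*y^4/4 - 5*y^3/12 + 3*y/2


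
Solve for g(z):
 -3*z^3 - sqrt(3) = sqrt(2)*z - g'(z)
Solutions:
 g(z) = C1 + 3*z^4/4 + sqrt(2)*z^2/2 + sqrt(3)*z


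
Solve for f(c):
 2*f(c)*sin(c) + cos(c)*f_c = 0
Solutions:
 f(c) = C1*cos(c)^2


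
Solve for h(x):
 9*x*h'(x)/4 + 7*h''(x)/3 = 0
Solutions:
 h(x) = C1 + C2*erf(3*sqrt(42)*x/28)


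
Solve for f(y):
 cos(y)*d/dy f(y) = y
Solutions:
 f(y) = C1 + Integral(y/cos(y), y)


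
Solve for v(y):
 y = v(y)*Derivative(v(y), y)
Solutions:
 v(y) = -sqrt(C1 + y^2)
 v(y) = sqrt(C1 + y^2)


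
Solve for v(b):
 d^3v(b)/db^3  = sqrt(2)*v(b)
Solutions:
 v(b) = C3*exp(2^(1/6)*b) + (C1*sin(2^(1/6)*sqrt(3)*b/2) + C2*cos(2^(1/6)*sqrt(3)*b/2))*exp(-2^(1/6)*b/2)


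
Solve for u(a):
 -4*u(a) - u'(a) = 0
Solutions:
 u(a) = C1*exp(-4*a)


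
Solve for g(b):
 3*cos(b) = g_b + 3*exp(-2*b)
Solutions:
 g(b) = C1 + 3*sin(b) + 3*exp(-2*b)/2


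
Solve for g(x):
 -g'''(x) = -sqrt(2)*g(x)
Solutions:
 g(x) = C3*exp(2^(1/6)*x) + (C1*sin(2^(1/6)*sqrt(3)*x/2) + C2*cos(2^(1/6)*sqrt(3)*x/2))*exp(-2^(1/6)*x/2)


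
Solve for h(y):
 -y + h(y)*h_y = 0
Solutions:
 h(y) = -sqrt(C1 + y^2)
 h(y) = sqrt(C1 + y^2)


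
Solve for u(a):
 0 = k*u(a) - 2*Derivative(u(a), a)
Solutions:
 u(a) = C1*exp(a*k/2)


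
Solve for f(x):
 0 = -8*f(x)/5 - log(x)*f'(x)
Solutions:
 f(x) = C1*exp(-8*li(x)/5)


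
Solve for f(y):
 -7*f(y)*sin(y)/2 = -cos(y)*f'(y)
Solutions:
 f(y) = C1/cos(y)^(7/2)


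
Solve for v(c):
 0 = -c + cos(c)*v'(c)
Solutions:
 v(c) = C1 + Integral(c/cos(c), c)


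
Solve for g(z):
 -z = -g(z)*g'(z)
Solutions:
 g(z) = -sqrt(C1 + z^2)
 g(z) = sqrt(C1 + z^2)


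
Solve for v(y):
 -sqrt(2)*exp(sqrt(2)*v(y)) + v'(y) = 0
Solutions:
 v(y) = sqrt(2)*(2*log(-1/(C1 + sqrt(2)*y)) - log(2))/4


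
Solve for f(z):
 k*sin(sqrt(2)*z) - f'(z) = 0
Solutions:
 f(z) = C1 - sqrt(2)*k*cos(sqrt(2)*z)/2


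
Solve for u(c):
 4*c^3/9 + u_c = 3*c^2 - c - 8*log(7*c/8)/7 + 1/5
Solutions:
 u(c) = C1 - c^4/9 + c^3 - c^2/2 - 8*c*log(c)/7 - 8*c*log(7)/7 + 47*c/35 + 24*c*log(2)/7


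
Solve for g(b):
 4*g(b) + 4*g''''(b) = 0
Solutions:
 g(b) = (C1*sin(sqrt(2)*b/2) + C2*cos(sqrt(2)*b/2))*exp(-sqrt(2)*b/2) + (C3*sin(sqrt(2)*b/2) + C4*cos(sqrt(2)*b/2))*exp(sqrt(2)*b/2)


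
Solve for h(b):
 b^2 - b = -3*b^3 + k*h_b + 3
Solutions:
 h(b) = C1 + 3*b^4/(4*k) + b^3/(3*k) - b^2/(2*k) - 3*b/k


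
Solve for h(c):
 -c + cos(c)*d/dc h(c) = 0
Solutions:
 h(c) = C1 + Integral(c/cos(c), c)


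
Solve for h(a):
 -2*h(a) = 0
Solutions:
 h(a) = 0


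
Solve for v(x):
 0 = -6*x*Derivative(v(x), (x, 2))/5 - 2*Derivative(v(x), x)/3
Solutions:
 v(x) = C1 + C2*x^(4/9)


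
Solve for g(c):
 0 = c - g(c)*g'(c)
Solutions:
 g(c) = -sqrt(C1 + c^2)
 g(c) = sqrt(C1 + c^2)


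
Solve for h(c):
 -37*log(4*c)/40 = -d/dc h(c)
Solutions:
 h(c) = C1 + 37*c*log(c)/40 - 37*c/40 + 37*c*log(2)/20


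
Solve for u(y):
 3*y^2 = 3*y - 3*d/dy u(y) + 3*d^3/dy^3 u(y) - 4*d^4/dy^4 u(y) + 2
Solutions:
 u(y) = C1 + C2*exp(y*((4*sqrt(33) + 23)^(-1/3) + 2 + (4*sqrt(33) + 23)^(1/3))/8)*sin(sqrt(3)*y*(-(4*sqrt(33) + 23)^(1/3) + (4*sqrt(33) + 23)^(-1/3))/8) + C3*exp(y*((4*sqrt(33) + 23)^(-1/3) + 2 + (4*sqrt(33) + 23)^(1/3))/8)*cos(sqrt(3)*y*(-(4*sqrt(33) + 23)^(1/3) + (4*sqrt(33) + 23)^(-1/3))/8) + C4*exp(y*(-(4*sqrt(33) + 23)^(1/3) - 1/(4*sqrt(33) + 23)^(1/3) + 1)/4) - y^3/3 + y^2/2 - 4*y/3


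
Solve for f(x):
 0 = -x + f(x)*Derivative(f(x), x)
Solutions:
 f(x) = -sqrt(C1 + x^2)
 f(x) = sqrt(C1 + x^2)


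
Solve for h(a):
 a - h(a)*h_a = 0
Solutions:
 h(a) = -sqrt(C1 + a^2)
 h(a) = sqrt(C1 + a^2)


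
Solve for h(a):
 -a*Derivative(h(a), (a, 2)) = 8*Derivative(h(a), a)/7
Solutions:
 h(a) = C1 + C2/a^(1/7)


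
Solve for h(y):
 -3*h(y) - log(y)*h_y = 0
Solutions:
 h(y) = C1*exp(-3*li(y))


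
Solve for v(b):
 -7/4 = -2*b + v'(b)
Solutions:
 v(b) = C1 + b^2 - 7*b/4


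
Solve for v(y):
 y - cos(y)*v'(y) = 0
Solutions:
 v(y) = C1 + Integral(y/cos(y), y)


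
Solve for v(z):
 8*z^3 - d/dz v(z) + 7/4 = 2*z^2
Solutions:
 v(z) = C1 + 2*z^4 - 2*z^3/3 + 7*z/4


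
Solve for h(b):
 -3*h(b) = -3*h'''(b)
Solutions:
 h(b) = C3*exp(b) + (C1*sin(sqrt(3)*b/2) + C2*cos(sqrt(3)*b/2))*exp(-b/2)


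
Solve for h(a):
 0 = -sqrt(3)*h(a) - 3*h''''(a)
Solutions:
 h(a) = (C1*sin(sqrt(2)*3^(7/8)*a/6) + C2*cos(sqrt(2)*3^(7/8)*a/6))*exp(-sqrt(2)*3^(7/8)*a/6) + (C3*sin(sqrt(2)*3^(7/8)*a/6) + C4*cos(sqrt(2)*3^(7/8)*a/6))*exp(sqrt(2)*3^(7/8)*a/6)


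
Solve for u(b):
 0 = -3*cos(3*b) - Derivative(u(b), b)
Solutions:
 u(b) = C1 - sin(3*b)


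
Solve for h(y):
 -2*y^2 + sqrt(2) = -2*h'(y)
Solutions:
 h(y) = C1 + y^3/3 - sqrt(2)*y/2


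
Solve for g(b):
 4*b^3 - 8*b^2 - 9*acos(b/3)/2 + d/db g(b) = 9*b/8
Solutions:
 g(b) = C1 - b^4 + 8*b^3/3 + 9*b^2/16 + 9*b*acos(b/3)/2 - 9*sqrt(9 - b^2)/2


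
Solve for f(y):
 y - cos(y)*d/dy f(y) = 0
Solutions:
 f(y) = C1 + Integral(y/cos(y), y)


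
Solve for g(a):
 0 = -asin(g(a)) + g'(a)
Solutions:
 Integral(1/asin(_y), (_y, g(a))) = C1 + a


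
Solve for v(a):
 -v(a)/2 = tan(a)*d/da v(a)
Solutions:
 v(a) = C1/sqrt(sin(a))


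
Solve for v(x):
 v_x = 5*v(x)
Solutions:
 v(x) = C1*exp(5*x)


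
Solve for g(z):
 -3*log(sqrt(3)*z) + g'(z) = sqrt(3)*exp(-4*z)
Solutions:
 g(z) = C1 + 3*z*log(z) + z*(-3 + 3*log(3)/2) - sqrt(3)*exp(-4*z)/4


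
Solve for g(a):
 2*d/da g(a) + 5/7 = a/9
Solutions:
 g(a) = C1 + a^2/36 - 5*a/14


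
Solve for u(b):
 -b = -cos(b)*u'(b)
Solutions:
 u(b) = C1 + Integral(b/cos(b), b)


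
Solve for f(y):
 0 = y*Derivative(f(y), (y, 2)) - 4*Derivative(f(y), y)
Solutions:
 f(y) = C1 + C2*y^5


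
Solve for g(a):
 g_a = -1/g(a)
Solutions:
 g(a) = -sqrt(C1 - 2*a)
 g(a) = sqrt(C1 - 2*a)


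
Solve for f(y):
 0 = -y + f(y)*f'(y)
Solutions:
 f(y) = -sqrt(C1 + y^2)
 f(y) = sqrt(C1 + y^2)


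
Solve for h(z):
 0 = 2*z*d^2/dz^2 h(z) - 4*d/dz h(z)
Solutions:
 h(z) = C1 + C2*z^3


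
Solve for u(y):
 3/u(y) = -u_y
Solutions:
 u(y) = -sqrt(C1 - 6*y)
 u(y) = sqrt(C1 - 6*y)


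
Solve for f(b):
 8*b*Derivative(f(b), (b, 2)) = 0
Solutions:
 f(b) = C1 + C2*b


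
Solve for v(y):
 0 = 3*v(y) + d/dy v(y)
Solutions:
 v(y) = C1*exp(-3*y)


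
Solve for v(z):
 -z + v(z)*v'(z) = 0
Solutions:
 v(z) = -sqrt(C1 + z^2)
 v(z) = sqrt(C1 + z^2)


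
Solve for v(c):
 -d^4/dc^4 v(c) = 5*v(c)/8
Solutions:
 v(c) = (C1*sin(2^(3/4)*5^(1/4)*c/4) + C2*cos(2^(3/4)*5^(1/4)*c/4))*exp(-2^(3/4)*5^(1/4)*c/4) + (C3*sin(2^(3/4)*5^(1/4)*c/4) + C4*cos(2^(3/4)*5^(1/4)*c/4))*exp(2^(3/4)*5^(1/4)*c/4)


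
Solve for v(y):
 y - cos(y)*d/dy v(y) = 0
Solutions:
 v(y) = C1 + Integral(y/cos(y), y)


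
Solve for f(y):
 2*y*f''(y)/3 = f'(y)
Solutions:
 f(y) = C1 + C2*y^(5/2)


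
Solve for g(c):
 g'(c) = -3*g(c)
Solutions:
 g(c) = C1*exp(-3*c)


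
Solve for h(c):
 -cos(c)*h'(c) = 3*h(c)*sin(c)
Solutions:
 h(c) = C1*cos(c)^3


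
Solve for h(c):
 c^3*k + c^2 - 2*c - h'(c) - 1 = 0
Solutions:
 h(c) = C1 + c^4*k/4 + c^3/3 - c^2 - c


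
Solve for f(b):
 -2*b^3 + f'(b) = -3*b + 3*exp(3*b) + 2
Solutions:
 f(b) = C1 + b^4/2 - 3*b^2/2 + 2*b + exp(3*b)


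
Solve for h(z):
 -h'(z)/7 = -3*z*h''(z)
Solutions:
 h(z) = C1 + C2*z^(22/21)


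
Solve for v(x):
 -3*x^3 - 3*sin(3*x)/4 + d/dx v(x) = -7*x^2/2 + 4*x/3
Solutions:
 v(x) = C1 + 3*x^4/4 - 7*x^3/6 + 2*x^2/3 - cos(3*x)/4


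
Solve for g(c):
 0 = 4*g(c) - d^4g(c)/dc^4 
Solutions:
 g(c) = C1*exp(-sqrt(2)*c) + C2*exp(sqrt(2)*c) + C3*sin(sqrt(2)*c) + C4*cos(sqrt(2)*c)


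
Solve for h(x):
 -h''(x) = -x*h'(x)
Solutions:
 h(x) = C1 + C2*erfi(sqrt(2)*x/2)


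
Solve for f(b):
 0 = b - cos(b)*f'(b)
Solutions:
 f(b) = C1 + Integral(b/cos(b), b)


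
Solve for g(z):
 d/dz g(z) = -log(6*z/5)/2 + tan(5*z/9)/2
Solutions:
 g(z) = C1 - z*log(z)/2 - z*log(6) + z/2 + z*log(30)/2 - 9*log(cos(5*z/9))/10


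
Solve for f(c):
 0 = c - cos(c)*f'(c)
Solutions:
 f(c) = C1 + Integral(c/cos(c), c)


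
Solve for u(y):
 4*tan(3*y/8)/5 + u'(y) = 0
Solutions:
 u(y) = C1 + 32*log(cos(3*y/8))/15


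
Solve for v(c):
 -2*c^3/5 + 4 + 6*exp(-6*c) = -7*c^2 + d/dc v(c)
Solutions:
 v(c) = C1 - c^4/10 + 7*c^3/3 + 4*c - exp(-6*c)


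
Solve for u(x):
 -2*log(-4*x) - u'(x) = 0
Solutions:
 u(x) = C1 - 2*x*log(-x) + 2*x*(1 - 2*log(2))


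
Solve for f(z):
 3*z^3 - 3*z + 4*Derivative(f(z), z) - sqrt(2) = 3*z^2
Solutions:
 f(z) = C1 - 3*z^4/16 + z^3/4 + 3*z^2/8 + sqrt(2)*z/4


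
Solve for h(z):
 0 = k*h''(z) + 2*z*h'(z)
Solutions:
 h(z) = C1 + C2*sqrt(k)*erf(z*sqrt(1/k))


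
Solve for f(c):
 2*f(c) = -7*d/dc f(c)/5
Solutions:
 f(c) = C1*exp(-10*c/7)


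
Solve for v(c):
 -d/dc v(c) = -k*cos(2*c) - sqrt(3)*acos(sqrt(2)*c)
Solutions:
 v(c) = C1 + k*sin(2*c)/2 + sqrt(3)*(c*acos(sqrt(2)*c) - sqrt(2)*sqrt(1 - 2*c^2)/2)


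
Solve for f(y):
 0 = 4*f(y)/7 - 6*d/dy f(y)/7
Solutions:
 f(y) = C1*exp(2*y/3)


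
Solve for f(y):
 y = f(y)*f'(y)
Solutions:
 f(y) = -sqrt(C1 + y^2)
 f(y) = sqrt(C1 + y^2)


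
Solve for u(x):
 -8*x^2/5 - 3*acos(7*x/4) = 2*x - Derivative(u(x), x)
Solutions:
 u(x) = C1 + 8*x^3/15 + x^2 + 3*x*acos(7*x/4) - 3*sqrt(16 - 49*x^2)/7


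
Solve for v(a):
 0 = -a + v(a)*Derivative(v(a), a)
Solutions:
 v(a) = -sqrt(C1 + a^2)
 v(a) = sqrt(C1 + a^2)


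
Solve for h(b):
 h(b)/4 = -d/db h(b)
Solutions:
 h(b) = C1*exp(-b/4)


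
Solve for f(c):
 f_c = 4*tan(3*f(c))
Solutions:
 f(c) = -asin(C1*exp(12*c))/3 + pi/3
 f(c) = asin(C1*exp(12*c))/3


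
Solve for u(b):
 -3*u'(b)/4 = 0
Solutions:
 u(b) = C1


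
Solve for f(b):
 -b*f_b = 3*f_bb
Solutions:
 f(b) = C1 + C2*erf(sqrt(6)*b/6)


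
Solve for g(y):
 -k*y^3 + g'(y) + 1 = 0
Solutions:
 g(y) = C1 + k*y^4/4 - y


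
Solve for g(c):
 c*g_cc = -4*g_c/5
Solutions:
 g(c) = C1 + C2*c^(1/5)


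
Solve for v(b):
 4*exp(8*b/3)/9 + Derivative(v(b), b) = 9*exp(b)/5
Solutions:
 v(b) = C1 - exp(8*b/3)/6 + 9*exp(b)/5


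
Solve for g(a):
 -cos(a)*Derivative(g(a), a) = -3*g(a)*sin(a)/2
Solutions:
 g(a) = C1/cos(a)^(3/2)


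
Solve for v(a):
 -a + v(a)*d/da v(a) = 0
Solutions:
 v(a) = -sqrt(C1 + a^2)
 v(a) = sqrt(C1 + a^2)


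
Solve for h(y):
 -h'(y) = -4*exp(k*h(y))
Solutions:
 h(y) = Piecewise((log(-1/(C1*k + 4*k*y))/k, Ne(k, 0)), (nan, True))
 h(y) = Piecewise((C1 + 4*y, Eq(k, 0)), (nan, True))


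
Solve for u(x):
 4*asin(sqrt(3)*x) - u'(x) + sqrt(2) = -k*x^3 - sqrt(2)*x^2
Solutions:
 u(x) = C1 + k*x^4/4 + sqrt(2)*x^3/3 + 4*x*asin(sqrt(3)*x) + sqrt(2)*x + 4*sqrt(3)*sqrt(1 - 3*x^2)/3


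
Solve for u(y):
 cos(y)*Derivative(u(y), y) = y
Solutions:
 u(y) = C1 + Integral(y/cos(y), y)


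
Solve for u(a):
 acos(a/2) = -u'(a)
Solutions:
 u(a) = C1 - a*acos(a/2) + sqrt(4 - a^2)


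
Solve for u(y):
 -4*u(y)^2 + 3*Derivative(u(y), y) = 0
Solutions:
 u(y) = -3/(C1 + 4*y)


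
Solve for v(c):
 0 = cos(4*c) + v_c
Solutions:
 v(c) = C1 - sin(4*c)/4


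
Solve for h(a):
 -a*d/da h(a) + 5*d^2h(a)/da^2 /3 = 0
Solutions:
 h(a) = C1 + C2*erfi(sqrt(30)*a/10)


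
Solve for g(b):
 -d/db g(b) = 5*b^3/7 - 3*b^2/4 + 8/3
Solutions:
 g(b) = C1 - 5*b^4/28 + b^3/4 - 8*b/3


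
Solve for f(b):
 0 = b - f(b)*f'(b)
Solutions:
 f(b) = -sqrt(C1 + b^2)
 f(b) = sqrt(C1 + b^2)


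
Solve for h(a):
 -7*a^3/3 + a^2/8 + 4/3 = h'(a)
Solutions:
 h(a) = C1 - 7*a^4/12 + a^3/24 + 4*a/3


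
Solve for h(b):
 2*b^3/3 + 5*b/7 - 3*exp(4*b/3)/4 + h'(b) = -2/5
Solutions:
 h(b) = C1 - b^4/6 - 5*b^2/14 - 2*b/5 + 9*exp(4*b/3)/16


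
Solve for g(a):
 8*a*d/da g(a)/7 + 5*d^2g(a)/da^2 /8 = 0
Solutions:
 g(a) = C1 + C2*erf(4*sqrt(70)*a/35)


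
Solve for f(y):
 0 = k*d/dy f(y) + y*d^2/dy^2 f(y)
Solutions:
 f(y) = C1 + y^(1 - re(k))*(C2*sin(log(y)*Abs(im(k))) + C3*cos(log(y)*im(k)))


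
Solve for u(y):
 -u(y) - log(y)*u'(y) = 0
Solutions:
 u(y) = C1*exp(-li(y))


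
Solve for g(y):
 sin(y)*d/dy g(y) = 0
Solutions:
 g(y) = C1


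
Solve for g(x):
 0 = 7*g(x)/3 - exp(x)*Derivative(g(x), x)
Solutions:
 g(x) = C1*exp(-7*exp(-x)/3)


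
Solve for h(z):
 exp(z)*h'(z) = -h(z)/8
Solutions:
 h(z) = C1*exp(exp(-z)/8)


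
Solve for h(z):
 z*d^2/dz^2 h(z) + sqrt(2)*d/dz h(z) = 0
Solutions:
 h(z) = C1 + C2*z^(1 - sqrt(2))


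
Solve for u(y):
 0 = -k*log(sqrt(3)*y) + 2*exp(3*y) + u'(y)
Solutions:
 u(y) = C1 + k*y*log(y) + k*y*(-1 + log(3)/2) - 2*exp(3*y)/3


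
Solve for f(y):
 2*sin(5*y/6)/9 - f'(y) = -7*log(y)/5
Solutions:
 f(y) = C1 + 7*y*log(y)/5 - 7*y/5 - 4*cos(5*y/6)/15


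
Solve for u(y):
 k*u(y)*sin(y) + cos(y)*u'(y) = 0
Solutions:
 u(y) = C1*exp(k*log(cos(y)))


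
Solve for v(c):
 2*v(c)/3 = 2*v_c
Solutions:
 v(c) = C1*exp(c/3)


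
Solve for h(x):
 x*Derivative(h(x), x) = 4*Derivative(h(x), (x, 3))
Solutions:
 h(x) = C1 + Integral(C2*airyai(2^(1/3)*x/2) + C3*airybi(2^(1/3)*x/2), x)


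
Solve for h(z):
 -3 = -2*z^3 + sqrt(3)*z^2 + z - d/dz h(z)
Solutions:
 h(z) = C1 - z^4/2 + sqrt(3)*z^3/3 + z^2/2 + 3*z


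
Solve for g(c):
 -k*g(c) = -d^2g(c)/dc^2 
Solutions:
 g(c) = C1*exp(-c*sqrt(k)) + C2*exp(c*sqrt(k))


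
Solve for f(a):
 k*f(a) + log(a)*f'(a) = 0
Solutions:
 f(a) = C1*exp(-k*li(a))


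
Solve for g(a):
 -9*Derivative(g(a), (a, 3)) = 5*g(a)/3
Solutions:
 g(a) = C3*exp(-5^(1/3)*a/3) + (C1*sin(sqrt(3)*5^(1/3)*a/6) + C2*cos(sqrt(3)*5^(1/3)*a/6))*exp(5^(1/3)*a/6)


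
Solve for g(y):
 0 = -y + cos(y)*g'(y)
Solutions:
 g(y) = C1 + Integral(y/cos(y), y)


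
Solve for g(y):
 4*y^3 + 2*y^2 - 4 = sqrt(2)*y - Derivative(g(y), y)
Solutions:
 g(y) = C1 - y^4 - 2*y^3/3 + sqrt(2)*y^2/2 + 4*y


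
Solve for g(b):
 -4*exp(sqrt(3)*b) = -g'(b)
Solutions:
 g(b) = C1 + 4*sqrt(3)*exp(sqrt(3)*b)/3


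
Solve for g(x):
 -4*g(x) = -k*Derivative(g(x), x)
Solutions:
 g(x) = C1*exp(4*x/k)


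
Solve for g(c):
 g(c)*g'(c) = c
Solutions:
 g(c) = -sqrt(C1 + c^2)
 g(c) = sqrt(C1 + c^2)


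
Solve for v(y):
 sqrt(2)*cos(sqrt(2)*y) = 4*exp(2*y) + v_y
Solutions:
 v(y) = C1 - 2*exp(2*y) + sin(sqrt(2)*y)


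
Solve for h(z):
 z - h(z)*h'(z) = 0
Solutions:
 h(z) = -sqrt(C1 + z^2)
 h(z) = sqrt(C1 + z^2)


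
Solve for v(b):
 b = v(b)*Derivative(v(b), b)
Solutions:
 v(b) = -sqrt(C1 + b^2)
 v(b) = sqrt(C1 + b^2)


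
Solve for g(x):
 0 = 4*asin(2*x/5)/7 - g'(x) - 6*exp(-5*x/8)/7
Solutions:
 g(x) = C1 + 4*x*asin(2*x/5)/7 + 2*sqrt(25 - 4*x^2)/7 + 48*exp(-5*x/8)/35


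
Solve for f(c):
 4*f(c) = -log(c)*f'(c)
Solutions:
 f(c) = C1*exp(-4*li(c))


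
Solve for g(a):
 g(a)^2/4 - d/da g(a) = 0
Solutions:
 g(a) = -4/(C1 + a)


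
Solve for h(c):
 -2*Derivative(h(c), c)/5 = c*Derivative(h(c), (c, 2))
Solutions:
 h(c) = C1 + C2*c^(3/5)


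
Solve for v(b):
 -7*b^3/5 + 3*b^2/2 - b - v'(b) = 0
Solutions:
 v(b) = C1 - 7*b^4/20 + b^3/2 - b^2/2


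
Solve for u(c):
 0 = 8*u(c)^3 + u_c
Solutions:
 u(c) = -sqrt(2)*sqrt(-1/(C1 - 8*c))/2
 u(c) = sqrt(2)*sqrt(-1/(C1 - 8*c))/2


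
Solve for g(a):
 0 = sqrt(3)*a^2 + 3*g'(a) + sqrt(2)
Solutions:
 g(a) = C1 - sqrt(3)*a^3/9 - sqrt(2)*a/3


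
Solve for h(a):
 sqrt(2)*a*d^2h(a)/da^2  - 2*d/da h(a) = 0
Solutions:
 h(a) = C1 + C2*a^(1 + sqrt(2))


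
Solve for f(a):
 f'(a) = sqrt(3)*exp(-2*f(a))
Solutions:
 f(a) = log(-sqrt(C1 + 2*sqrt(3)*a))
 f(a) = log(C1 + 2*sqrt(3)*a)/2


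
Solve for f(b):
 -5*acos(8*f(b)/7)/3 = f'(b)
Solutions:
 Integral(1/acos(8*_y/7), (_y, f(b))) = C1 - 5*b/3


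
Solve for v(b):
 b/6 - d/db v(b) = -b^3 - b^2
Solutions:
 v(b) = C1 + b^4/4 + b^3/3 + b^2/12


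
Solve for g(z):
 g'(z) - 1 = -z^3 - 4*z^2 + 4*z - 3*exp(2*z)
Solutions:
 g(z) = C1 - z^4/4 - 4*z^3/3 + 2*z^2 + z - 3*exp(2*z)/2


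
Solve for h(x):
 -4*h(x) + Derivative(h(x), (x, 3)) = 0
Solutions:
 h(x) = C3*exp(2^(2/3)*x) + (C1*sin(2^(2/3)*sqrt(3)*x/2) + C2*cos(2^(2/3)*sqrt(3)*x/2))*exp(-2^(2/3)*x/2)


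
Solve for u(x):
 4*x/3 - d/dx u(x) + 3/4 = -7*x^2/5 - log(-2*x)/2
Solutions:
 u(x) = C1 + 7*x^3/15 + 2*x^2/3 + x*log(-x)/2 + x*(1 + 2*log(2))/4


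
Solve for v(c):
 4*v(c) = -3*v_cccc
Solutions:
 v(c) = (C1*sin(3^(3/4)*c/3) + C2*cos(3^(3/4)*c/3))*exp(-3^(3/4)*c/3) + (C3*sin(3^(3/4)*c/3) + C4*cos(3^(3/4)*c/3))*exp(3^(3/4)*c/3)


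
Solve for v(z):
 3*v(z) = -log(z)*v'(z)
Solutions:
 v(z) = C1*exp(-3*li(z))


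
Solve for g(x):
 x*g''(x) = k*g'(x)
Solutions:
 g(x) = C1 + x^(re(k) + 1)*(C2*sin(log(x)*Abs(im(k))) + C3*cos(log(x)*im(k)))


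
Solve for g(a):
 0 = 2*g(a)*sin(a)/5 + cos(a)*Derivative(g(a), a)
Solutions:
 g(a) = C1*cos(a)^(2/5)


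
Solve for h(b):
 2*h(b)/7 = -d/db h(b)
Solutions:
 h(b) = C1*exp(-2*b/7)


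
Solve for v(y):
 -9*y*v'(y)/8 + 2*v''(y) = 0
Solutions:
 v(y) = C1 + C2*erfi(3*sqrt(2)*y/8)


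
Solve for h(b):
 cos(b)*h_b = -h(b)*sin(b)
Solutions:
 h(b) = C1*cos(b)


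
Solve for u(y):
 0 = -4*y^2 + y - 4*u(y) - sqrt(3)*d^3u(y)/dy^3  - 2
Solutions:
 u(y) = C3*exp(-2^(2/3)*3^(5/6)*y/3) - y^2 + y/4 + (C1*sin(2^(2/3)*3^(1/3)*y/2) + C2*cos(2^(2/3)*3^(1/3)*y/2))*exp(2^(2/3)*3^(5/6)*y/6) - 1/2


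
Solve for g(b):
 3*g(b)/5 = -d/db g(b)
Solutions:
 g(b) = C1*exp(-3*b/5)


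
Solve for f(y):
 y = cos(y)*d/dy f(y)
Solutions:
 f(y) = C1 + Integral(y/cos(y), y)


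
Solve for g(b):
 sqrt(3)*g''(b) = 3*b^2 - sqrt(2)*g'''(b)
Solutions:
 g(b) = C1 + C2*b + C3*exp(-sqrt(6)*b/2) + sqrt(3)*b^4/12 - sqrt(2)*b^3/3 + 2*sqrt(3)*b^2/3


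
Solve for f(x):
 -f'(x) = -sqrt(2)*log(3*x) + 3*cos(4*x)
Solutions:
 f(x) = C1 + sqrt(2)*x*(log(x) - 1) + sqrt(2)*x*log(3) - 3*sin(4*x)/4


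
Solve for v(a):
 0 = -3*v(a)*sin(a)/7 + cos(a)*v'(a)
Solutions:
 v(a) = C1/cos(a)^(3/7)


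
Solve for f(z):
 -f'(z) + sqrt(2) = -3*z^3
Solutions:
 f(z) = C1 + 3*z^4/4 + sqrt(2)*z


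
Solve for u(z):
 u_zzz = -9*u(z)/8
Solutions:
 u(z) = C3*exp(-3^(2/3)*z/2) + (C1*sin(3*3^(1/6)*z/4) + C2*cos(3*3^(1/6)*z/4))*exp(3^(2/3)*z/4)


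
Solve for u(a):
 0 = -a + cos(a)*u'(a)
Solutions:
 u(a) = C1 + Integral(a/cos(a), a)


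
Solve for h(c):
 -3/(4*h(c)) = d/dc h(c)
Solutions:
 h(c) = -sqrt(C1 - 6*c)/2
 h(c) = sqrt(C1 - 6*c)/2


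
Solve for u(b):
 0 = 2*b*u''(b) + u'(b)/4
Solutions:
 u(b) = C1 + C2*b^(7/8)


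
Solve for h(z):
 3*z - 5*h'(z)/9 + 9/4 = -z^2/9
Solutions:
 h(z) = C1 + z^3/15 + 27*z^2/10 + 81*z/20


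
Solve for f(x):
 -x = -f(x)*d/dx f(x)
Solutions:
 f(x) = -sqrt(C1 + x^2)
 f(x) = sqrt(C1 + x^2)


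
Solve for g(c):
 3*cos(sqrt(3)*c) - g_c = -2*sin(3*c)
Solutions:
 g(c) = C1 + sqrt(3)*sin(sqrt(3)*c) - 2*cos(3*c)/3


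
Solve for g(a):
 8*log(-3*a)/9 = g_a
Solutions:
 g(a) = C1 + 8*a*log(-a)/9 + 8*a*(-1 + log(3))/9


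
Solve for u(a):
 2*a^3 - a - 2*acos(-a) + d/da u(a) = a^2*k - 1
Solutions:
 u(a) = C1 - a^4/2 + a^3*k/3 + a^2/2 + 2*a*acos(-a) - a + 2*sqrt(1 - a^2)


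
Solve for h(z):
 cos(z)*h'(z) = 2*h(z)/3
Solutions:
 h(z) = C1*(sin(z) + 1)^(1/3)/(sin(z) - 1)^(1/3)


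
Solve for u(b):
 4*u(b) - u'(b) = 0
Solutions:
 u(b) = C1*exp(4*b)


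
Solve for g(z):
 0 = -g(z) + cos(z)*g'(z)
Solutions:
 g(z) = C1*sqrt(sin(z) + 1)/sqrt(sin(z) - 1)


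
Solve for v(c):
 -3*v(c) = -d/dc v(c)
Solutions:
 v(c) = C1*exp(3*c)


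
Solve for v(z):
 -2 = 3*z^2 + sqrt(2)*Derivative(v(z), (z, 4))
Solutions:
 v(z) = C1 + C2*z + C3*z^2 + C4*z^3 - sqrt(2)*z^6/240 - sqrt(2)*z^4/24


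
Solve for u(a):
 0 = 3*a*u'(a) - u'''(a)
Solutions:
 u(a) = C1 + Integral(C2*airyai(3^(1/3)*a) + C3*airybi(3^(1/3)*a), a)


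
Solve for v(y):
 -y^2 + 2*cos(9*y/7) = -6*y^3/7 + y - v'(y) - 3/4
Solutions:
 v(y) = C1 - 3*y^4/14 + y^3/3 + y^2/2 - 3*y/4 - 14*sin(9*y/7)/9


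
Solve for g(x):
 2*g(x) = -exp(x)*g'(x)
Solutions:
 g(x) = C1*exp(2*exp(-x))


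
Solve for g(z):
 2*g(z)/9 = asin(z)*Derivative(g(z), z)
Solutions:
 g(z) = C1*exp(2*Integral(1/asin(z), z)/9)


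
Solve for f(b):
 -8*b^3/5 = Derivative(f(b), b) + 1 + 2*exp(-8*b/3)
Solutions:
 f(b) = C1 - 2*b^4/5 - b + 3*exp(-8*b/3)/4


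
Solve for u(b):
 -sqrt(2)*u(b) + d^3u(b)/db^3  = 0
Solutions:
 u(b) = C3*exp(2^(1/6)*b) + (C1*sin(2^(1/6)*sqrt(3)*b/2) + C2*cos(2^(1/6)*sqrt(3)*b/2))*exp(-2^(1/6)*b/2)


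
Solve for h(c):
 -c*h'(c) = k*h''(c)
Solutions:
 h(c) = C1 + C2*sqrt(k)*erf(sqrt(2)*c*sqrt(1/k)/2)


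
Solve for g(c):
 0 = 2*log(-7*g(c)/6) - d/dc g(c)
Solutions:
 -Integral(1/(log(-_y) - log(6) + log(7)), (_y, g(c)))/2 = C1 - c


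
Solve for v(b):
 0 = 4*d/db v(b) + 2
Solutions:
 v(b) = C1 - b/2


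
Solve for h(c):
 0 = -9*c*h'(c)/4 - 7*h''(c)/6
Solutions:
 h(c) = C1 + C2*erf(3*sqrt(21)*c/14)


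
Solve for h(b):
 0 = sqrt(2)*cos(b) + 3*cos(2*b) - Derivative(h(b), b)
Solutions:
 h(b) = C1 + sqrt(2)*sin(b) + 3*sin(2*b)/2


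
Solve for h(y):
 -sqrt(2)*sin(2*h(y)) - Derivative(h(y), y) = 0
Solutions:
 h(y) = pi - acos((-C1 - exp(4*sqrt(2)*y))/(C1 - exp(4*sqrt(2)*y)))/2
 h(y) = acos((-C1 - exp(4*sqrt(2)*y))/(C1 - exp(4*sqrt(2)*y)))/2


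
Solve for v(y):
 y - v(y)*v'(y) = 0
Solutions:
 v(y) = -sqrt(C1 + y^2)
 v(y) = sqrt(C1 + y^2)


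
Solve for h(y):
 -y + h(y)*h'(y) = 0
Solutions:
 h(y) = -sqrt(C1 + y^2)
 h(y) = sqrt(C1 + y^2)


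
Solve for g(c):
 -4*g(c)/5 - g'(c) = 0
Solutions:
 g(c) = C1*exp(-4*c/5)


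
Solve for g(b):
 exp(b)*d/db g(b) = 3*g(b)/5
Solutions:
 g(b) = C1*exp(-3*exp(-b)/5)


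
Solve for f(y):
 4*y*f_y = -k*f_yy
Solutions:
 f(y) = C1 + C2*sqrt(k)*erf(sqrt(2)*y*sqrt(1/k))


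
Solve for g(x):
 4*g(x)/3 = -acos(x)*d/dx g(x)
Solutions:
 g(x) = C1*exp(-4*Integral(1/acos(x), x)/3)


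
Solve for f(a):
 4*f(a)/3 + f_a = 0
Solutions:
 f(a) = C1*exp(-4*a/3)


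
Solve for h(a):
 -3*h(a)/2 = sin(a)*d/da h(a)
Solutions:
 h(a) = C1*(cos(a) + 1)^(3/4)/(cos(a) - 1)^(3/4)


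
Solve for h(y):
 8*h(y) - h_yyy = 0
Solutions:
 h(y) = C3*exp(2*y) + (C1*sin(sqrt(3)*y) + C2*cos(sqrt(3)*y))*exp(-y)


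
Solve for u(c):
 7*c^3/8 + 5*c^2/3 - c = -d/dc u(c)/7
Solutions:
 u(c) = C1 - 49*c^4/32 - 35*c^3/9 + 7*c^2/2


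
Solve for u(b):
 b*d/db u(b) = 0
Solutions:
 u(b) = C1


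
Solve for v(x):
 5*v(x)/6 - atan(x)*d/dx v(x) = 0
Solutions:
 v(x) = C1*exp(5*Integral(1/atan(x), x)/6)


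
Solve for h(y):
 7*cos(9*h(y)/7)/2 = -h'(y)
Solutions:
 7*y/2 - 7*log(sin(9*h(y)/7) - 1)/18 + 7*log(sin(9*h(y)/7) + 1)/18 = C1


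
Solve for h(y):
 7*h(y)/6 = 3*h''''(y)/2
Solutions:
 h(y) = C1*exp(-sqrt(3)*7^(1/4)*y/3) + C2*exp(sqrt(3)*7^(1/4)*y/3) + C3*sin(sqrt(3)*7^(1/4)*y/3) + C4*cos(sqrt(3)*7^(1/4)*y/3)


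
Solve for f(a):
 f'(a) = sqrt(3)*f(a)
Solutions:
 f(a) = C1*exp(sqrt(3)*a)


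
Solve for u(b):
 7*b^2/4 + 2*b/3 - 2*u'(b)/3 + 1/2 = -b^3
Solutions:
 u(b) = C1 + 3*b^4/8 + 7*b^3/8 + b^2/2 + 3*b/4


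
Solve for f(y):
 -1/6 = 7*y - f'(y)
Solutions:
 f(y) = C1 + 7*y^2/2 + y/6


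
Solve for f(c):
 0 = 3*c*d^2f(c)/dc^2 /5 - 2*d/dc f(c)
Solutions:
 f(c) = C1 + C2*c^(13/3)


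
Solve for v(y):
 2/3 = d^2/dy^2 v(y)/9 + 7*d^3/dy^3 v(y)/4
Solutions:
 v(y) = C1 + C2*y + C3*exp(-4*y/63) + 3*y^2


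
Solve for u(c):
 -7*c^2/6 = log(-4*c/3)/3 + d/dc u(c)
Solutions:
 u(c) = C1 - 7*c^3/18 - c*log(-c)/3 + c*(-log(2) + 1/3 + log(6)/3)


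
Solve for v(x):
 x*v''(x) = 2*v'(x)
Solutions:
 v(x) = C1 + C2*x^3


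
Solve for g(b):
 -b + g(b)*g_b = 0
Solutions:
 g(b) = -sqrt(C1 + b^2)
 g(b) = sqrt(C1 + b^2)
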